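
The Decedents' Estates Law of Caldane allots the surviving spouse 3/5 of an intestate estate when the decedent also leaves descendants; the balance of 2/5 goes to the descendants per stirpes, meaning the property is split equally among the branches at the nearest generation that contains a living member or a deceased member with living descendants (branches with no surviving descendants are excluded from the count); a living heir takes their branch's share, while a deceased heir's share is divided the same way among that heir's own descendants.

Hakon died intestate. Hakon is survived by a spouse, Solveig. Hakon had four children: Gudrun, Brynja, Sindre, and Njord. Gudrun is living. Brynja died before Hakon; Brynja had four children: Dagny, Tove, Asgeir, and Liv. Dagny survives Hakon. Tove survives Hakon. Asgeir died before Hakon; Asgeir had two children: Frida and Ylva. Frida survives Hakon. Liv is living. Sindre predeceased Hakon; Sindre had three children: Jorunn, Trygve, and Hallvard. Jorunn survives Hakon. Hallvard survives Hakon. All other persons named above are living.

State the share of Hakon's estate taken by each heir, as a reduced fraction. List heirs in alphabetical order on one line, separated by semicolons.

Dagny 1/40; Frida 1/80; Gudrun 1/10; Hallvard 1/30; Jorunn 1/30; Liv 1/40; Njord 1/10; Solveig 3/5; Tove 1/40; Trygve 1/30; Ylva 1/80

Solveig, as surviving spouse, takes 3/5.
The remaining 2/5 passes to Hakon's descendants per stirpes.
The 2/5 is divided into 4 equal shares of 1/10 among Gudrun, Brynja, Sindre, Njord.
Gudrun is living and takes 1/10.
Brynja predeceased; the 1/10 allotted to Brynja's branch passes to Brynja's issue by representation.
The 1/10 is divided into 4 equal shares of 1/40 among Dagny, Tove, Asgeir, Liv.
Dagny is living and takes 1/40.
Tove is living and takes 1/40.
Asgeir predeceased; the 1/40 allotted to Asgeir's branch passes to Asgeir's issue by representation.
The 1/40 is divided into 2 equal shares of 1/80 among Frida, Ylva.
Frida is living and takes 1/80.
Ylva is living and takes 1/80.
Liv is living and takes 1/40.
Sindre predeceased; the 1/10 allotted to Sindre's branch passes to Sindre's issue by representation.
The 1/10 is divided into 3 equal shares of 1/30 among Jorunn, Trygve, Hallvard.
Jorunn is living and takes 1/30.
Trygve is living and takes 1/30.
Hallvard is living and takes 1/30.
Njord is living and takes 1/10.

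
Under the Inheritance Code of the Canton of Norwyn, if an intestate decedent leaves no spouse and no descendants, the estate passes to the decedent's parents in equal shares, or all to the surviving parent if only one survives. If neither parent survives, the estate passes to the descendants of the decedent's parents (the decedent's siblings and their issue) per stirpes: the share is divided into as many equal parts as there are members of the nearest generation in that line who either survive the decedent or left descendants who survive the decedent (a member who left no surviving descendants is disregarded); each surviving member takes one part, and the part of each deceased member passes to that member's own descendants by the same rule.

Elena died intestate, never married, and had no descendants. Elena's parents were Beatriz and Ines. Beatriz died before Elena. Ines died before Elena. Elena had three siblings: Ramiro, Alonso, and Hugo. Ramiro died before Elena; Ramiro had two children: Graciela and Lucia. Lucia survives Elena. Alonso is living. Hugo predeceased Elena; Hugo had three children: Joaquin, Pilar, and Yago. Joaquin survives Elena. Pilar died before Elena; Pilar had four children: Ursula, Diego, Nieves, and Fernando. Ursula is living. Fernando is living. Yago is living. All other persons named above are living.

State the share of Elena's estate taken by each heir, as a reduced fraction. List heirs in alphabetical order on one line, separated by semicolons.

Alonso 1/3; Diego 1/36; Fernando 1/36; Graciela 1/6; Joaquin 1/9; Lucia 1/6; Nieves 1/36; Ursula 1/36; Yago 1/9

Neither parent survives and there are no descendants, so the estate passes to Elena's siblings and their issue per stirpes.
The estate is divided into 3 equal shares of 1/3 among Ramiro, Alonso, Hugo.
Ramiro predeceased; the 1/3 allotted to Ramiro's branch passes to Ramiro's issue by representation.
The 1/3 is divided into 2 equal shares of 1/6 among Graciela, Lucia.
Graciela is living and takes 1/6.
Lucia is living and takes 1/6.
Alonso is living and takes 1/3.
Hugo predeceased; the 1/3 allotted to Hugo's branch passes to Hugo's issue by representation.
The 1/3 is divided into 3 equal shares of 1/9 among Joaquin, Pilar, Yago.
Joaquin is living and takes 1/9.
Pilar predeceased; the 1/9 allotted to Pilar's branch passes to Pilar's issue by representation.
The 1/9 is divided into 4 equal shares of 1/36 among Ursula, Diego, Nieves, Fernando.
Ursula is living and takes 1/36.
Diego is living and takes 1/36.
Nieves is living and takes 1/36.
Fernando is living and takes 1/36.
Yago is living and takes 1/9.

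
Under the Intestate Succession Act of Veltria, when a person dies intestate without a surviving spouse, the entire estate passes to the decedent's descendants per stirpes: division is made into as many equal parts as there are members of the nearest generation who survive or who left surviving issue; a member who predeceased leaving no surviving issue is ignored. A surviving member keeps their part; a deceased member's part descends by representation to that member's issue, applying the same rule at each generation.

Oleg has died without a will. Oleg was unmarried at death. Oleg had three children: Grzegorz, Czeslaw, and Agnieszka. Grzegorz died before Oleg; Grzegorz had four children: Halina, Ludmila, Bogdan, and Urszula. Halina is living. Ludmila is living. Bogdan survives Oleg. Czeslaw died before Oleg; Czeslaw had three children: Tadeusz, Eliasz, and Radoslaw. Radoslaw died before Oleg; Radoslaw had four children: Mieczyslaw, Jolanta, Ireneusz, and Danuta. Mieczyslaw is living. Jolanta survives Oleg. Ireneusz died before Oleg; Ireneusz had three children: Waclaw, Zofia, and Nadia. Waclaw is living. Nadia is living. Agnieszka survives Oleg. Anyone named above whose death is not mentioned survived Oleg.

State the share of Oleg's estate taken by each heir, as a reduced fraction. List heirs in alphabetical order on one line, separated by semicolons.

There is no surviving spouse, so the entire estate passes to Oleg's descendants per stirpes.
The estate is divided into 3 equal shares of 1/3 among Grzegorz, Czeslaw, Agnieszka.
Grzegorz predeceased; the 1/3 allotted to Grzegorz's branch passes to Grzegorz's issue by representation.
The 1/3 is divided into 4 equal shares of 1/12 among Halina, Ludmila, Bogdan, Urszula.
Halina is living and takes 1/12.
Ludmila is living and takes 1/12.
Bogdan is living and takes 1/12.
Urszula is living and takes 1/12.
Czeslaw predeceased; the 1/3 allotted to Czeslaw's branch passes to Czeslaw's issue by representation.
The 1/3 is divided into 3 equal shares of 1/9 among Tadeusz, Eliasz, Radoslaw.
Tadeusz is living and takes 1/9.
Eliasz is living and takes 1/9.
Radoslaw predeceased; the 1/9 allotted to Radoslaw's branch passes to Radoslaw's issue by representation.
The 1/9 is divided into 4 equal shares of 1/36 among Mieczyslaw, Jolanta, Ireneusz, Danuta.
Mieczyslaw is living and takes 1/36.
Jolanta is living and takes 1/36.
Ireneusz predeceased; the 1/36 allotted to Ireneusz's branch passes to Ireneusz's issue by representation.
The 1/36 is divided into 3 equal shares of 1/108 among Waclaw, Zofia, Nadia.
Waclaw is living and takes 1/108.
Zofia is living and takes 1/108.
Nadia is living and takes 1/108.
Danuta is living and takes 1/36.
Agnieszka is living and takes 1/3.

Agnieszka 1/3; Bogdan 1/12; Danuta 1/36; Eliasz 1/9; Halina 1/12; Jolanta 1/36; Ludmila 1/12; Mieczyslaw 1/36; Nadia 1/108; Tadeusz 1/9; Urszula 1/12; Waclaw 1/108; Zofia 1/108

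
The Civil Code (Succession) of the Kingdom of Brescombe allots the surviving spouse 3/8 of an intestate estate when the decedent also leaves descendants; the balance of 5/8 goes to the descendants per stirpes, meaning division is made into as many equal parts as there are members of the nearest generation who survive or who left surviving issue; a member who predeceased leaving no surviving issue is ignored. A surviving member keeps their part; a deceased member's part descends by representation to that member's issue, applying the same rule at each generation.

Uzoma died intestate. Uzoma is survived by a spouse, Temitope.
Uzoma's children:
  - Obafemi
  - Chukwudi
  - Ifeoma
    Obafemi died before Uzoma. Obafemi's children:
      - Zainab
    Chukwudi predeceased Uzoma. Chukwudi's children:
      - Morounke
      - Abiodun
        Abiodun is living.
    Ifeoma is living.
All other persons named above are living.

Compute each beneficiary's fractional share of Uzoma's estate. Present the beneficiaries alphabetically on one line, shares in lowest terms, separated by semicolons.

Temitope, as surviving spouse, takes 3/8.
The remaining 5/8 passes to Uzoma's descendants per stirpes.
The 5/8 is divided into 3 equal shares of 5/24 among Obafemi, Chukwudi, Ifeoma.
Obafemi predeceased; the 5/24 allotted to Obafemi's branch passes to Obafemi's issue by representation.
Zainab is the sole taker at this level and receives the full 5/24.
Chukwudi predeceased; the 5/24 allotted to Chukwudi's branch passes to Chukwudi's issue by representation.
The 5/24 is divided into 2 equal shares of 5/48 among Morounke, Abiodun.
Morounke is living and takes 5/48.
Abiodun is living and takes 5/48.
Ifeoma is living and takes 5/24.

Abiodun 5/48; Ifeoma 5/24; Morounke 5/48; Temitope 3/8; Zainab 5/24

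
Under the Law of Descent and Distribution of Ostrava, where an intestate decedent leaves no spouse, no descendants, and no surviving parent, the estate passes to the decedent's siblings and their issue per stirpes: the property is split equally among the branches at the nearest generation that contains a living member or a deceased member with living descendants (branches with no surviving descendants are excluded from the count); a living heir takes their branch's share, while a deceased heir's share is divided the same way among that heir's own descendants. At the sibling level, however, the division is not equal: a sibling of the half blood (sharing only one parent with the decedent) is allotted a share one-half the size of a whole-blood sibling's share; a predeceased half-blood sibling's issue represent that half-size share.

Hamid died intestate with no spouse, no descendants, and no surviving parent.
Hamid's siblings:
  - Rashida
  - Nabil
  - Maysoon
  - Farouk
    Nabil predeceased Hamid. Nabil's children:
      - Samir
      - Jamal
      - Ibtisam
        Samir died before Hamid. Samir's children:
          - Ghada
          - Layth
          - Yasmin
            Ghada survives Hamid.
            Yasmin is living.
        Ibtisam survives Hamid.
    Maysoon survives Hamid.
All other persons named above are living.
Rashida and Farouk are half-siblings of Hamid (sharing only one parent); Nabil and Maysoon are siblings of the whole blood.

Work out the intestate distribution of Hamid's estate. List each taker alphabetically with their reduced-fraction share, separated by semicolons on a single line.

Farouk 1/6; Ghada 1/27; Ibtisam 1/9; Jamal 1/9; Layth 1/27; Maysoon 1/3; Rashida 1/6; Yasmin 1/27

No spouse, descendants, or parent survives, so the estate passes to Hamid's siblings per stirpes.
Half-blood siblings count for one-half the weight of whole-blood siblings at the initial division.
Dividing 1 in proportion to weights (total weight 3): Rashida (weight 1/2) → 1/6; Nabil (weight 1) → 1/3; Maysoon (weight 1) → 1/3; Farouk (weight 1/2) → 1/6.
Rashida is living and takes 1/6.
Nabil predeceased; the 1/3 allotted to Nabil's branch passes to Nabil's issue by representation.
The 1/3 is divided into 3 equal shares of 1/9 among Samir, Jamal, Ibtisam.
Samir predeceased; the 1/9 allotted to Samir's branch passes to Samir's issue by representation.
The 1/9 is divided into 3 equal shares of 1/27 among Ghada, Layth, Yasmin.
Ghada is living and takes 1/27.
Layth is living and takes 1/27.
Yasmin is living and takes 1/27.
Jamal is living and takes 1/9.
Ibtisam is living and takes 1/9.
Maysoon is living and takes 1/3.
Farouk is living and takes 1/6.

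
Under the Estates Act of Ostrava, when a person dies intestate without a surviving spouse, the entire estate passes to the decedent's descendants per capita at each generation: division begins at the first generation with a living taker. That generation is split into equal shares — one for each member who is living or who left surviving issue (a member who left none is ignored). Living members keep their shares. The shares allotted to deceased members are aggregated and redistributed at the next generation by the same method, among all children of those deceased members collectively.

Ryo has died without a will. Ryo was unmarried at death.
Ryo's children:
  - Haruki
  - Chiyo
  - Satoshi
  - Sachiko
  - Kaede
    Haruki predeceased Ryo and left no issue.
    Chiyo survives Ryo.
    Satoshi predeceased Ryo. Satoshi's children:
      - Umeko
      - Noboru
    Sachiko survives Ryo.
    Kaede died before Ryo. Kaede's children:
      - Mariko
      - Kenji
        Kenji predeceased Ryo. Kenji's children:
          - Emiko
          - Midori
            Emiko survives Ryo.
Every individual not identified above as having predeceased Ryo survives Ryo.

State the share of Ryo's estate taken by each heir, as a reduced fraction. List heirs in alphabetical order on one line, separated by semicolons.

There is no surviving spouse, so the entire estate passes to Ryo's descendants per capita at each generation.
At generation 1 (Chiyo, Satoshi, Sachiko, Kaede) there are 4 shares of (1)/4 = 1/4 each.
Living: Chiyo and Sachiko — each takes 1/4.
Deceased: Satoshi and Kaede. Their combined 1/2 is pooled and carried to generation 2.
At generation 2 (Umeko, Noboru, Mariko, Kenji) there are 4 shares of (1/2)/4 = 1/8 each.
Living: Umeko, Noboru, and Mariko — each takes 1/8.
Deceased: Kenji. That 1/8 share is carried to generation 3.
At generation 3 (Emiko, Midori) there are 2 shares of (1/8)/2 = 1/16 each.
Living: Emiko and Midori — each takes 1/16.

Chiyo 1/4; Emiko 1/16; Mariko 1/8; Midori 1/16; Noboru 1/8; Sachiko 1/4; Umeko 1/8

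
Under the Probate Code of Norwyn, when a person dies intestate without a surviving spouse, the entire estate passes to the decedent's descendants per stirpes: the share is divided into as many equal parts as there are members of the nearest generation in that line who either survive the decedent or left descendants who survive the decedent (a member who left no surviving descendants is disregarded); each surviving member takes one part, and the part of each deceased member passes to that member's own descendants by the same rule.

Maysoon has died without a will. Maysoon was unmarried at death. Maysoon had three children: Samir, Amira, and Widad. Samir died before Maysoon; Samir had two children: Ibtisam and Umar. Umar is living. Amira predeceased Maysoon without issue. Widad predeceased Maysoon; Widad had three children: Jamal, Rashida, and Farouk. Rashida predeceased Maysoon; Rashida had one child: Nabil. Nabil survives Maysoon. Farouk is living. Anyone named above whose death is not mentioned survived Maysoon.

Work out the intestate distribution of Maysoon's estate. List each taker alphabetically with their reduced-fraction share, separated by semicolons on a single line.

There is no surviving spouse, so the entire estate passes to Maysoon's descendants per stirpes.
Amira left no surviving issue, so that branch lapses and is disregarded.
The estate is divided into 2 equal shares of 1/2 among Samir, Widad.
Samir predeceased; the 1/2 allotted to Samir's branch passes to Samir's issue by representation.
The 1/2 is divided into 2 equal shares of 1/4 among Ibtisam, Umar.
Ibtisam is living and takes 1/4.
Umar is living and takes 1/4.
Widad predeceased; the 1/2 allotted to Widad's branch passes to Widad's issue by representation.
The 1/2 is divided into 3 equal shares of 1/6 among Jamal, Rashida, Farouk.
Jamal is living and takes 1/6.
Rashida predeceased; the 1/6 allotted to Rashida's branch passes to Rashida's issue by representation.
Nabil is the sole taker at this level and receives the full 1/6.
Farouk is living and takes 1/6.

Farouk 1/6; Ibtisam 1/4; Jamal 1/6; Nabil 1/6; Umar 1/4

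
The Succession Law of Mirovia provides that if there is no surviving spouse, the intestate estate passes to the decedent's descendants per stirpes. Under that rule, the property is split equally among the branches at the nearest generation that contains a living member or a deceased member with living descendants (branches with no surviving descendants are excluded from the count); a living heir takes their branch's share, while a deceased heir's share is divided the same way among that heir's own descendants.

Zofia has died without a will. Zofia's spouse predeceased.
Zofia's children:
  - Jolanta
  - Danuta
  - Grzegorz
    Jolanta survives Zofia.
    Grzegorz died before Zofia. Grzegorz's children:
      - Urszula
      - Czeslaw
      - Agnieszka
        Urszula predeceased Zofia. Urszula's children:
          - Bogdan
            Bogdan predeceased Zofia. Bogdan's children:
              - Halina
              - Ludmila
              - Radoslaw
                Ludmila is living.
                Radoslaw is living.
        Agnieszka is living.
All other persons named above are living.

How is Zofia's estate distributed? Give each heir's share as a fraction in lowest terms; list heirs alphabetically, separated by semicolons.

There is no surviving spouse, so the entire estate passes to Zofia's descendants per stirpes.
The estate is divided into 3 equal shares of 1/3 among Jolanta, Danuta, Grzegorz.
Jolanta is living and takes 1/3.
Danuta is living and takes 1/3.
Grzegorz predeceased; the 1/3 allotted to Grzegorz's branch passes to Grzegorz's issue by representation.
The 1/3 is divided into 3 equal shares of 1/9 among Urszula, Czeslaw, Agnieszka.
Urszula predeceased; the 1/9 allotted to Urszula's branch passes to Urszula's issue by representation.
Bogdan's line is the sole branch at this level, so the full 1/9 passes to Bogdan's issue by representation.
The 1/9 is divided into 3 equal shares of 1/27 among Halina, Ludmila, Radoslaw.
Halina is living and takes 1/27.
Ludmila is living and takes 1/27.
Radoslaw is living and takes 1/27.
Czeslaw is living and takes 1/9.
Agnieszka is living and takes 1/9.

Agnieszka 1/9; Czeslaw 1/9; Danuta 1/3; Halina 1/27; Jolanta 1/3; Ludmila 1/27; Radoslaw 1/27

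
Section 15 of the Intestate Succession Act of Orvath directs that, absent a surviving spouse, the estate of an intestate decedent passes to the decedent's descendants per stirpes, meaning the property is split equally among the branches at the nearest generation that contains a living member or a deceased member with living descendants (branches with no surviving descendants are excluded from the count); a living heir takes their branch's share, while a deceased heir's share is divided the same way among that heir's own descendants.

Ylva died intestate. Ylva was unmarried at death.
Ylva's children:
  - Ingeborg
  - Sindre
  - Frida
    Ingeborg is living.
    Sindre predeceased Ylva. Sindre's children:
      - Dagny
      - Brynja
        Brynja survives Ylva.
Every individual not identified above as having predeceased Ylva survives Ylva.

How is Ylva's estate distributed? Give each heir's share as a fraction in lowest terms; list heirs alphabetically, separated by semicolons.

Brynja 1/6; Dagny 1/6; Frida 1/3; Ingeborg 1/3

There is no surviving spouse, so the entire estate passes to Ylva's descendants per stirpes.
The estate is divided into 3 equal shares of 1/3 among Ingeborg, Sindre, Frida.
Ingeborg is living and takes 1/3.
Sindre predeceased; the 1/3 allotted to Sindre's branch passes to Sindre's issue by representation.
The 1/3 is divided into 2 equal shares of 1/6 among Dagny, Brynja.
Dagny is living and takes 1/6.
Brynja is living and takes 1/6.
Frida is living and takes 1/3.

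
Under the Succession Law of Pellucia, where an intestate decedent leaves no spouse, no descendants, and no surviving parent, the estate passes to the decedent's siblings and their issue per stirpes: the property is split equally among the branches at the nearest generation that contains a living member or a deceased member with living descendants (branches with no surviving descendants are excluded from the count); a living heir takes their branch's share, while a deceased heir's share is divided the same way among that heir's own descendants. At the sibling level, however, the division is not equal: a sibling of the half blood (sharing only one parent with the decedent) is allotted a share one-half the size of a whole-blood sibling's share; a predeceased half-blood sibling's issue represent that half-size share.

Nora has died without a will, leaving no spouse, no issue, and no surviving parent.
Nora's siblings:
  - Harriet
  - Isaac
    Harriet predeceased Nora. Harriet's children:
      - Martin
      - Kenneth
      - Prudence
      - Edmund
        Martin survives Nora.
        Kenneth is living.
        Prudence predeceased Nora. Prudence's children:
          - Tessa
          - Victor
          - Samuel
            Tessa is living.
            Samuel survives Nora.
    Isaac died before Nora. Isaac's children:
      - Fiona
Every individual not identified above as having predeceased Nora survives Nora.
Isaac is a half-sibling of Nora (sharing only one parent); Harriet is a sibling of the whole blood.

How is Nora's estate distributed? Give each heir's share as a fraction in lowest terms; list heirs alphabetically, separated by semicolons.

Edmund 1/6; Fiona 1/3; Kenneth 1/6; Martin 1/6; Samuel 1/18; Tessa 1/18; Victor 1/18

No spouse, descendants, or parent survives, so the estate passes to Nora's siblings per stirpes.
Half-blood siblings count for one-half the weight of whole-blood siblings at the initial division.
Dividing 1 in proportion to weights (total weight 3/2): Harriet (weight 1) → 2/3; Isaac (weight 1/2) → 1/3.
Harriet predeceased; the 2/3 allotted to Harriet's branch passes to Harriet's issue by representation.
The 2/3 is divided into 4 equal shares of 1/6 among Martin, Kenneth, Prudence, Edmund.
Martin is living and takes 1/6.
Kenneth is living and takes 1/6.
Prudence predeceased; the 1/6 allotted to Prudence's branch passes to Prudence's issue by representation.
The 1/6 is divided into 3 equal shares of 1/18 among Tessa, Victor, Samuel.
Tessa is living and takes 1/18.
Victor is living and takes 1/18.
Samuel is living and takes 1/18.
Edmund is living and takes 1/6.
Isaac predeceased; the 1/3 allotted to Isaac's branch passes to Isaac's issue by representation.
Fiona is the sole taker at this level and receives the full 1/3.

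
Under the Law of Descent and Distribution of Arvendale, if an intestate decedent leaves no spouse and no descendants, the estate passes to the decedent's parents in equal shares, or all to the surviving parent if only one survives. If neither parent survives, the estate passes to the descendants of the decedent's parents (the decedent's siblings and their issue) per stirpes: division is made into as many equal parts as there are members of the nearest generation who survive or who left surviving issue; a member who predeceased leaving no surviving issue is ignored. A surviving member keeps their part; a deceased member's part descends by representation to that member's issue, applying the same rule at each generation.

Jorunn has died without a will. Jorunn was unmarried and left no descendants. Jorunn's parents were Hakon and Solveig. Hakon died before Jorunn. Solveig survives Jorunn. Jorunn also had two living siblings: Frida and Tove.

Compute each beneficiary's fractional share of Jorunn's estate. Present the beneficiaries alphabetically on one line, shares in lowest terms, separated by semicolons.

Solveig 1

Only one parent, Solveig, survives, so Solveig takes the entire estate. The siblings take nothing because a surviving parent has priority.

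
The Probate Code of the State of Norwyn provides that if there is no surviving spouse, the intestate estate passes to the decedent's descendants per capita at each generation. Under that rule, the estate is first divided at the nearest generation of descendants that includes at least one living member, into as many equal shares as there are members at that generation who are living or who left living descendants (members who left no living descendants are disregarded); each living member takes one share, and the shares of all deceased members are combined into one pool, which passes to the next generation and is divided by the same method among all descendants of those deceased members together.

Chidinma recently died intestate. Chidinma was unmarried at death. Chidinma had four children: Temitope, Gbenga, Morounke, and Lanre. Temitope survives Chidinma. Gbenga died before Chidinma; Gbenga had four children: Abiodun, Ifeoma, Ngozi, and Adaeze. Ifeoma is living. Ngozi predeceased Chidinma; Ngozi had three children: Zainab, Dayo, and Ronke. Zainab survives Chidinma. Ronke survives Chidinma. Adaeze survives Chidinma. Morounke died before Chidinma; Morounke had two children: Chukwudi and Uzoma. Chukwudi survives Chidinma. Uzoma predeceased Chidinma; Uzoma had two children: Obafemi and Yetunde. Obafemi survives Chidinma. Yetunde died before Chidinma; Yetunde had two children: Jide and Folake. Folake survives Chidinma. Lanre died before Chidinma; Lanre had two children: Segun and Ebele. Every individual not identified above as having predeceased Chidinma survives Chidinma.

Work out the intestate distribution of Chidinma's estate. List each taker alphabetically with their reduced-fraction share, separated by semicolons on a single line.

There is no surviving spouse, so the entire estate passes to Chidinma's descendants per capita at each generation.
At generation 1 (Temitope, Gbenga, Morounke, Lanre) there are 4 shares of (1)/4 = 1/4 each.
Living: Temitope — each takes 1/4.
Deceased: Gbenga, Morounke, and Lanre. Their combined 3/4 is pooled and carried to generation 2.
At generation 2 (Abiodun, Ifeoma, Ngozi, Adaeze, Chukwudi, Uzoma, Segun, Ebele) there are 8 shares of (3/4)/8 = 3/32 each.
Living: Abiodun, Ifeoma, Adaeze, Chukwudi, Segun, and Ebele — each takes 3/32.
Deceased: Ngozi and Uzoma. Their combined 3/16 is pooled and carried to generation 3.
At generation 3 (Zainab, Dayo, Ronke, Obafemi, Yetunde) there are 5 shares of (3/16)/5 = 3/80 each.
Living: Zainab, Dayo, Ronke, and Obafemi — each takes 3/80.
Deceased: Yetunde. That 3/80 share is carried to generation 4.
At generation 4 (Jide, Folake) there are 2 shares of (3/80)/2 = 3/160 each.
Living: Jide and Folake — each takes 3/160.

Abiodun 3/32; Adaeze 3/32; Chukwudi 3/32; Dayo 3/80; Ebele 3/32; Folake 3/160; Ifeoma 3/32; Jide 3/160; Obafemi 3/80; Ronke 3/80; Segun 3/32; Temitope 1/4; Zainab 3/80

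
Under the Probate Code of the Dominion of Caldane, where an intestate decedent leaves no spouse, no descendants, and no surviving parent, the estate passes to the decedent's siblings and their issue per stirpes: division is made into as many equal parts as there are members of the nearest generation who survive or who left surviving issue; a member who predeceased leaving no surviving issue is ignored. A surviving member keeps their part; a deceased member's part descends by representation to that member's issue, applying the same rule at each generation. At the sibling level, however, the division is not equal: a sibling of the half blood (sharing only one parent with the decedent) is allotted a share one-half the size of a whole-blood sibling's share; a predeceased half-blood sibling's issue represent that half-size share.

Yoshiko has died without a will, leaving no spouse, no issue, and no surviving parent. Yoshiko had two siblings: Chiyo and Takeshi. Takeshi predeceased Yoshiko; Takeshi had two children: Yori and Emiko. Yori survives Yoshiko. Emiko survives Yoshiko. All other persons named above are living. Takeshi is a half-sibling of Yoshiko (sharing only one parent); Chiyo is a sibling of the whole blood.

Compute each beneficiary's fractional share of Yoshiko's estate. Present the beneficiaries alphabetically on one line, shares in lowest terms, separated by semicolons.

No spouse, descendants, or parent survives, so the estate passes to Yoshiko's siblings per stirpes.
Half-blood siblings count for one-half the weight of whole-blood siblings at the initial division.
Dividing 1 in proportion to weights (total weight 3/2): Chiyo (weight 1) → 2/3; Takeshi (weight 1/2) → 1/3.
Chiyo is living and takes 2/3.
Takeshi predeceased; the 1/3 allotted to Takeshi's branch passes to Takeshi's issue by representation.
The 1/3 is divided into 2 equal shares of 1/6 among Yori, Emiko.
Yori is living and takes 1/6.
Emiko is living and takes 1/6.

Chiyo 2/3; Emiko 1/6; Yori 1/6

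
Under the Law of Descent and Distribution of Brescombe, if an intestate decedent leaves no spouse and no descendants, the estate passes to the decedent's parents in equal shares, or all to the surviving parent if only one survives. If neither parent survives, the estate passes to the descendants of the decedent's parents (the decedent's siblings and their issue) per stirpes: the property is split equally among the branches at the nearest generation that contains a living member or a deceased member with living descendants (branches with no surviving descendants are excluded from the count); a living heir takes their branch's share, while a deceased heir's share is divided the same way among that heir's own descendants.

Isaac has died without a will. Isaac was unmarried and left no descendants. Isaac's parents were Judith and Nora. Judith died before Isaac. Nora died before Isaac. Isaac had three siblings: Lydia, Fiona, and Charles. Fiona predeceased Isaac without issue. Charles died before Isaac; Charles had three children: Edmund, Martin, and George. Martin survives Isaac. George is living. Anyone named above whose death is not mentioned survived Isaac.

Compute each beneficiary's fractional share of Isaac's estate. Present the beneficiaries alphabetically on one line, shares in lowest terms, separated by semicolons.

Neither parent survives and there are no descendants, so the estate passes to Isaac's siblings and their issue per stirpes.
Fiona left no surviving issue, so that branch lapses and is disregarded.
The estate is divided into 2 equal shares of 1/2 among Lydia, Charles.
Lydia is living and takes 1/2.
Charles predeceased; the 1/2 allotted to Charles's branch passes to Charles's issue by representation.
The 1/2 is divided into 3 equal shares of 1/6 among Edmund, Martin, George.
Edmund is living and takes 1/6.
Martin is living and takes 1/6.
George is living and takes 1/6.

Edmund 1/6; George 1/6; Lydia 1/2; Martin 1/6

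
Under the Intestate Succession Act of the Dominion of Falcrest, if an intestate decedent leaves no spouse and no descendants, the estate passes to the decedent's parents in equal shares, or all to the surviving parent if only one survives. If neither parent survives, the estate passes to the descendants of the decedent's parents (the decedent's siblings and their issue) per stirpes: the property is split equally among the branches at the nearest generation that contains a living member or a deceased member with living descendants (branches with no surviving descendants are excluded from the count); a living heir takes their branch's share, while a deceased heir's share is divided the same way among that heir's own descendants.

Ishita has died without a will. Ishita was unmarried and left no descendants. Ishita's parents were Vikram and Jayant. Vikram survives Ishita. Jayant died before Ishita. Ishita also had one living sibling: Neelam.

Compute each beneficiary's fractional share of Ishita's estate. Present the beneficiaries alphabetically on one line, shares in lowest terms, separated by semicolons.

Vikram 1

Only one parent, Vikram, survives, so Vikram takes the entire estate. The siblings take nothing because a surviving parent has priority.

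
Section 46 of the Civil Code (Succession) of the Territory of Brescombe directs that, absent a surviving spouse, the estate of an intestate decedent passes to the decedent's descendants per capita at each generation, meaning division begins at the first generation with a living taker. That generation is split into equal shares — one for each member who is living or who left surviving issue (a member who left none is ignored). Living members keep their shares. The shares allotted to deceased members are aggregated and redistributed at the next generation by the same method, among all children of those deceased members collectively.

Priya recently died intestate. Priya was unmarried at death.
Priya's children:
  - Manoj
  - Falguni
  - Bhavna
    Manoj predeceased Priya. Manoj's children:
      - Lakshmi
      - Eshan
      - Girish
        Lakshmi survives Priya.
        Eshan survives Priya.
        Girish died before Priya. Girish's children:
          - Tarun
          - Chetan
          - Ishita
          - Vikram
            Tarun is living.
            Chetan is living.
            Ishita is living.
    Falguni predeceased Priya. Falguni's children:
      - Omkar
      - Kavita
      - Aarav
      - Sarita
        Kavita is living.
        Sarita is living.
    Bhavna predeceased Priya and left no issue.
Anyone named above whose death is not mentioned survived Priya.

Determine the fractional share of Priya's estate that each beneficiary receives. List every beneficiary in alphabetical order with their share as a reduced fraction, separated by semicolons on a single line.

There is no surviving spouse, so the entire estate passes to Priya's descendants per capita at each generation.
No one at generation 1 (Manoj, Falguni) is living; moving to the next generation.
At generation 2 (Lakshmi, Eshan, Girish, Omkar, Kavita, Aarav, Sarita) there are 7 shares of (1)/7 = 1/7 each.
Living: Lakshmi, Eshan, Omkar, Kavita, Aarav, and Sarita — each takes 1/7.
Deceased: Girish. That 1/7 share is carried to generation 3.
At generation 3 (Tarun, Chetan, Ishita, Vikram) there are 4 shares of (1/7)/4 = 1/28 each.
Living: Tarun, Chetan, Ishita, and Vikram — each takes 1/28.

Aarav 1/7; Chetan 1/28; Eshan 1/7; Ishita 1/28; Kavita 1/7; Lakshmi 1/7; Omkar 1/7; Sarita 1/7; Tarun 1/28; Vikram 1/28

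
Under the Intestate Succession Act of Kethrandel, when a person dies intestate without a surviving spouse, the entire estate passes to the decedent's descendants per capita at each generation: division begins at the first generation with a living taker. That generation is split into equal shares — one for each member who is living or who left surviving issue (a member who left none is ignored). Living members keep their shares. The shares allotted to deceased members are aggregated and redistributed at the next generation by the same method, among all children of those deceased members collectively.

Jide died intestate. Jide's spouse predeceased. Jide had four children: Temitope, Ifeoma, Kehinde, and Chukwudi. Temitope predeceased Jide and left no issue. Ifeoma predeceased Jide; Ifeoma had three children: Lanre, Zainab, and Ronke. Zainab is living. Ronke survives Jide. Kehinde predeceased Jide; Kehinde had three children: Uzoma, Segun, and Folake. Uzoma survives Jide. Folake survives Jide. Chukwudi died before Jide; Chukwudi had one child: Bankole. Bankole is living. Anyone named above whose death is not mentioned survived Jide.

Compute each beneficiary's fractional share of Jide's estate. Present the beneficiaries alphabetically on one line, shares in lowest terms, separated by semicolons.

There is no surviving spouse, so the entire estate passes to Jide's descendants per capita at each generation.
No one at generation 1 (Ifeoma, Kehinde, Chukwudi) is living; moving to the next generation.
At generation 2 (Lanre, Zainab, Ronke, Uzoma, Segun, Folake, Bankole) there are 7 shares of (1)/7 = 1/7 each.
Living: Lanre, Zainab, Ronke, Uzoma, Segun, Folake, and Bankole — each takes 1/7.

Bankole 1/7; Folake 1/7; Lanre 1/7; Ronke 1/7; Segun 1/7; Uzoma 1/7; Zainab 1/7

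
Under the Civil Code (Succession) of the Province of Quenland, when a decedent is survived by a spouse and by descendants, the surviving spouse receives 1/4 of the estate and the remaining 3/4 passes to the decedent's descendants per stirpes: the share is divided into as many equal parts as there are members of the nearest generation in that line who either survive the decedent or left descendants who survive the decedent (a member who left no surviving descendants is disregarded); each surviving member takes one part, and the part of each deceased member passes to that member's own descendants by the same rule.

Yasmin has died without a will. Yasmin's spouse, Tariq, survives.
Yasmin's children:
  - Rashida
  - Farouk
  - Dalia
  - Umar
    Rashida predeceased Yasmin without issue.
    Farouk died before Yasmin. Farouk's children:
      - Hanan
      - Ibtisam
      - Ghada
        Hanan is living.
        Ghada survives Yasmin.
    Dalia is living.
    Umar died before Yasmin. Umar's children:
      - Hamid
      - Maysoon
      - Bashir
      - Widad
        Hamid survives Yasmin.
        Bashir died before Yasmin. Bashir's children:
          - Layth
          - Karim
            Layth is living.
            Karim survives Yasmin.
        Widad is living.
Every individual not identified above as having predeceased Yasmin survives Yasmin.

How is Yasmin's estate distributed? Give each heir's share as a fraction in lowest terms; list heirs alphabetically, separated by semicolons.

Dalia 1/4; Ghada 1/12; Hamid 1/16; Hanan 1/12; Ibtisam 1/12; Karim 1/32; Layth 1/32; Maysoon 1/16; Tariq 1/4; Widad 1/16

Tariq, as surviving spouse, takes 1/4.
The remaining 3/4 passes to Yasmin's descendants per stirpes.
Rashida left no surviving issue, so that branch lapses and is disregarded.
The 3/4 is divided into 3 equal shares of 1/4 among Farouk, Dalia, Umar.
Farouk predeceased; the 1/4 allotted to Farouk's branch passes to Farouk's issue by representation.
The 1/4 is divided into 3 equal shares of 1/12 among Hanan, Ibtisam, Ghada.
Hanan is living and takes 1/12.
Ibtisam is living and takes 1/12.
Ghada is living and takes 1/12.
Dalia is living and takes 1/4.
Umar predeceased; the 1/4 allotted to Umar's branch passes to Umar's issue by representation.
The 1/4 is divided into 4 equal shares of 1/16 among Hamid, Maysoon, Bashir, Widad.
Hamid is living and takes 1/16.
Maysoon is living and takes 1/16.
Bashir predeceased; the 1/16 allotted to Bashir's branch passes to Bashir's issue by representation.
The 1/16 is divided into 2 equal shares of 1/32 among Layth, Karim.
Layth is living and takes 1/32.
Karim is living and takes 1/32.
Widad is living and takes 1/16.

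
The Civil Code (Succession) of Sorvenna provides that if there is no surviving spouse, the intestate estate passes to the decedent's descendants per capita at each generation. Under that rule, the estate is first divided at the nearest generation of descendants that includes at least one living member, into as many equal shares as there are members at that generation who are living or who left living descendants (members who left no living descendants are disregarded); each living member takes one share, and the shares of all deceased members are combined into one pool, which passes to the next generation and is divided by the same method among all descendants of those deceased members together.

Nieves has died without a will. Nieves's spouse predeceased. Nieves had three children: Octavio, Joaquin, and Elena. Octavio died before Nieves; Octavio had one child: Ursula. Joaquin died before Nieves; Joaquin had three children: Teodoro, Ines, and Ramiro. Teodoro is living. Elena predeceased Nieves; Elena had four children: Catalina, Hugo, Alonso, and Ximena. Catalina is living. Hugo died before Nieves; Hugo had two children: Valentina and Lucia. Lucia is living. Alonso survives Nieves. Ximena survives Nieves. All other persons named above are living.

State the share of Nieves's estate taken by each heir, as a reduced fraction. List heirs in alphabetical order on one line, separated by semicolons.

Alonso 1/8; Catalina 1/8; Ines 1/8; Lucia 1/16; Ramiro 1/8; Teodoro 1/8; Ursula 1/8; Valentina 1/16; Ximena 1/8

There is no surviving spouse, so the entire estate passes to Nieves's descendants per capita at each generation.
No one at generation 1 (Octavio, Joaquin, Elena) is living; moving to the next generation.
At generation 2 (Ursula, Teodoro, Ines, Ramiro, Catalina, Hugo, Alonso, Ximena) there are 8 shares of (1)/8 = 1/8 each.
Living: Ursula, Teodoro, Ines, Ramiro, Catalina, Alonso, and Ximena — each takes 1/8.
Deceased: Hugo. That 1/8 share is carried to generation 3.
At generation 3 (Valentina, Lucia) there are 2 shares of (1/8)/2 = 1/16 each.
Living: Valentina and Lucia — each takes 1/16.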